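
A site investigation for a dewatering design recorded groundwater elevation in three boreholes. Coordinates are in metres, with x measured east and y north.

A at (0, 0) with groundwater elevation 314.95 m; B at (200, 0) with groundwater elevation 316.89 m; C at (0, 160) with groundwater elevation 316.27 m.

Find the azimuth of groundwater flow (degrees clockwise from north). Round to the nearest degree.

230°

∂h/∂x = (316.89 − 314.95) / (200 − 0) = +0.009700
∂h/∂y = (316.27 − 314.95) / (160 − 0) = +0.008250
Flow direction (−∇h) has components (-0.009700 E, -0.008250 N).
Azimuth = atan2(E, N) = atan2(-0.009700, -0.008250) = 229.6° ≈ 230°.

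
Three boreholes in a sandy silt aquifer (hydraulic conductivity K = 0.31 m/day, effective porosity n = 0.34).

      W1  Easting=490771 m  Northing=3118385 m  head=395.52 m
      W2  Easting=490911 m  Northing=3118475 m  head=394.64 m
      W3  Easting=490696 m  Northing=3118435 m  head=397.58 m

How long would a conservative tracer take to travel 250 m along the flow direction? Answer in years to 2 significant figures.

32 years

Taking W1 as reference: W2−W1 = (140, 90, -0.88); W3−W1 = (-75, 50, +2.06).
Determinant of the coordinate differences = 140·50 − (-75)·90 = 13750.
∂h/∂x = [(-0.88)·50 − (+2.06)·90] / 13750 = -0.01668
∂h/∂y = [140·(+2.06) − (-75)·(-0.88)] / 13750 = +0.01617
|∇h| = √(-0.01668² + 0.01617²) = 0.02323
Seepage velocity v = K·i/n = 0.31 × 0.02323 / 0.34 = 0.02118 m/day.
t = 250 / 0.02118 = 1.18e+04 days = 32.3 years.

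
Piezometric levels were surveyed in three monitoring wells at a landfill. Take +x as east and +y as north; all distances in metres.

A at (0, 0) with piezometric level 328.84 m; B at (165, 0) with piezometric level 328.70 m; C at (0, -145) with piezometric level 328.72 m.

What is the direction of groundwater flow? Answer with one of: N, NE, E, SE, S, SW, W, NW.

∂h/∂x = (328.70 − 328.84) / (165 − 0) = -0.0008485
∂h/∂y = (328.72 − 328.84) / (-145 − 0) = +0.0008276
Flow = −∇h = (+0.0008485 east, -0.0008276 north), which points southeast.

SE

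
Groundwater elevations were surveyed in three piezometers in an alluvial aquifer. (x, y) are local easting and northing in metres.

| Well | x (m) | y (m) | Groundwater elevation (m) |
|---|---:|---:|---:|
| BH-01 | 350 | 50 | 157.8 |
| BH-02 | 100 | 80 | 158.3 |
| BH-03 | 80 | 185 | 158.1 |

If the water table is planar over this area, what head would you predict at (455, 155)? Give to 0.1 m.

With h = a·x + b·y + c and BH-01 as origin, the differences give:
  (-250)·a + 30·b = +0.5
  (-270)·a + 135·b = +0.3
Eliminate b (×135 and ×30, subtract): -25650·a = 58.50 → a = ∂h/∂x = -0.002281
Back-substitute: b = ∂h/∂y = -0.002339.
h(455, 155) = 157.8 + (-0.002281)·(105) + (-0.002339)·(105) = 157.8 -0.239 -0.246 = 157.315 m.

157.3 m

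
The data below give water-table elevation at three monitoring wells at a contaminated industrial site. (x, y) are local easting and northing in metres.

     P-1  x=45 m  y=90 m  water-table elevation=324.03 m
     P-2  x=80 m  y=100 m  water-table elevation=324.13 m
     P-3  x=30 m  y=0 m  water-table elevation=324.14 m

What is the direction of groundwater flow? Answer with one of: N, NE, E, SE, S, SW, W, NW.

Differences from P-1: to P-2 (Δx, Δy, Δh) = (35, 10, +0.10); to P-3 = (-15, -90, +0.11).
Solve a·Δx + b·Δy = Δh: det = 35·(-90) − (-15)·10 = -3000.
∂h/∂x = [(+0.10)·(-90) − (+0.11)·10] / -3000 = +0.003367
∂h/∂y = [35·(+0.11) − (-15)·(+0.10)] / -3000 = -0.001783
Flow = −∇h = (-0.003367 east, +0.001783 north), which points northwest.

NW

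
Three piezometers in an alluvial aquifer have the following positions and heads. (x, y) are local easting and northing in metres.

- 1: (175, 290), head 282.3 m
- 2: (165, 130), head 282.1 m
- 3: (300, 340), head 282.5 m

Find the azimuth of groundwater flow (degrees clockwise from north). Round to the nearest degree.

224°

Differences from 1: to 2 (Δx, Δy, Δh) = (-10, -160, -0.2); to 3 = (125, 50, +0.2).
Solve a·Δx + b·Δy = Δh: det = (-10)·50 − 125·(-160) = 19500.
∂h/∂x = [(-0.2)·50 − (+0.2)·(-160)] / 19500 = +0.001128
∂h/∂y = [(-10)·(+0.2) − 125·(-0.2)] / 19500 = +0.001179
Flow direction (−∇h) has components (-0.001128 E, -0.001179 N).
Azimuth = atan2(E, N) = atan2(-0.001128, -0.001179) = 223.7° ≈ 224°.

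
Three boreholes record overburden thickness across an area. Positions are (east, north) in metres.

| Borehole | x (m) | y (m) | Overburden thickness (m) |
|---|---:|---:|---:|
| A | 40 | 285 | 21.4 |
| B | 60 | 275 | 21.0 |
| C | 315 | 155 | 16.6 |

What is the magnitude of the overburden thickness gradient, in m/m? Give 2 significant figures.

Taking A as reference: B−A = (20, -10, -0.4); C−A = (275, -130, -4.8).
Solve a·Δx + b·Δy = Δd: det = 20·(-130) − 275·(-10) = 150.
∂d/∂x = [(-0.4)·(-130) − (-4.8)·(-10)] / 150 = +0.02667
∂d/∂y = [20·(-4.8) − 275·(-0.4)] / 150 = +0.09333
|∇f| = √(0.02667² + 0.09333²) = 0.09707 m/m

0.097 m/m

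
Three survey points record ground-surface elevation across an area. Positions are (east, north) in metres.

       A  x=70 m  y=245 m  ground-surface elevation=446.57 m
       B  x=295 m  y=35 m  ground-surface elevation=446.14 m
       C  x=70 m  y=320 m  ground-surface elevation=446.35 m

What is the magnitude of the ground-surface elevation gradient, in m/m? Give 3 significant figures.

0.00550 m/m

Taking A as reference: B−A = (225, -210, -0.43); C−A = (0, 75, -0.22).
Determinant of the coordinate differences = 225·75 − 0·(-210) = 16875.
∂z/∂x = [(-0.43)·75 − (-0.22)·(-210)] / 16875 = -0.004649
∂z/∂y = [225·(-0.22) − 0·(-0.43)] / 16875 = -0.002933
|∇f| = √(-0.004649² + -0.002933²) = 0.005497 m/m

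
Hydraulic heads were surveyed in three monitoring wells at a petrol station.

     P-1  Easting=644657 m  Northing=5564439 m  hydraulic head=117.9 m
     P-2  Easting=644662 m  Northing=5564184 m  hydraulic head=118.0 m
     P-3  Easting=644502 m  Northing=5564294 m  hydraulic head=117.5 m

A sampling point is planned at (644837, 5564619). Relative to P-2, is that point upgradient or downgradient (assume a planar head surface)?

Taking P-1 as reference: P-2−P-1 = (5, -255, +0.1); P-3−P-1 = (-155, -145, -0.4).
Determinant of the coordinate differences = 5·(-145) − (-155)·(-255) = -40250.
∂h/∂x = [(+0.1)·(-145) − (-0.4)·(-255)] / -40250 = +0.002894
∂h/∂y = [5·(-0.4) − (-155)·(+0.1)] / -40250 = -0.0003354
Head at (644837, 5564619) = 117.9 + (+0.002894)·(180) + (-0.0003354)·(180) = 118.36 m.
That is higher than the 118.0 m at P-2, so the point is upgradient.

upgradient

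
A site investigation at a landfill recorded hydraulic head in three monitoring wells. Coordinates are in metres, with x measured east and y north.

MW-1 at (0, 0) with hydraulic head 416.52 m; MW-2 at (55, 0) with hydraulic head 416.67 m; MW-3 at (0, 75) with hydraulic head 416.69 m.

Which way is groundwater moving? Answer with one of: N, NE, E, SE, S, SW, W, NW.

SW

∂h/∂x = (416.67 − 416.52) / (55 − 0) = +0.002727
∂h/∂y = (416.69 − 416.52) / (75 − 0) = +0.002267
Flow = −∇h = (-0.002727 east, -0.002267 north), which points southwest.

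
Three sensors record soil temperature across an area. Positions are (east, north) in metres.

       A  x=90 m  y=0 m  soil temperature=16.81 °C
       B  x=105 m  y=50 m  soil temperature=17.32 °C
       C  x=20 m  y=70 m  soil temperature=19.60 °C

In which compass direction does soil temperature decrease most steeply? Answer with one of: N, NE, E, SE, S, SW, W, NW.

SE

Three-point gradient (reference A): Δ to B = (15, 50, +0.51), Δ to C = (-70, 70, +2.79).
∂T/∂x = -0.02281, ∂T/∂y = +0.01704 (det = 4550).
Steepest decrease is along −∇f = (+0.02281 E, -0.01704 N) → southeast.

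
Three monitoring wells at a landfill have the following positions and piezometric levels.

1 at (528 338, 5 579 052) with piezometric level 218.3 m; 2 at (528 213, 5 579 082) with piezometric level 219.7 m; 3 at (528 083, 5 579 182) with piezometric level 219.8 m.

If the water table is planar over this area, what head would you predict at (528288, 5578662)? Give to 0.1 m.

Three-point gradient (reference 1): Δ to 2 = (-125, 30, +1.4), Δ to 3 = (-255, 130, +1.5).
∂h/∂x = -0.01593, ∂h/∂y = -0.01971 (det = -8600).
h(528288, 5578662) = 218.3 + (-0.01593)·(-50) + (-0.01971)·(-390) = 218.3 +0.797 +7.687 = 226.783 m.

226.8 m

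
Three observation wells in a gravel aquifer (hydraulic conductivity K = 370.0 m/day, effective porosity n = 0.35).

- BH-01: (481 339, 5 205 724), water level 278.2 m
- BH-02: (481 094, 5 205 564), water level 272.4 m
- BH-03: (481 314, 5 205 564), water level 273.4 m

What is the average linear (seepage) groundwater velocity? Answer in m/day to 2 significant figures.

Taking BH-01 as reference: BH-02−BH-01 = (-245, -160, -5.8); BH-03−BH-01 = (-25, -160, -4.8).
Solve a·Δx + b·Δy = Δh: det = (-245)·(-160) − (-25)·(-160) = 35200.
∂h/∂x = [(-5.8)·(-160) − (-4.8)·(-160)] / 35200 = +0.004545
∂h/∂y = [(-245)·(-4.8) − (-25)·(-5.8)] / 35200 = +0.02929
|∇h| = √(0.004545² + 0.02929²) = 0.02964
Seepage velocity v = K·i/n = 370.0 × 0.02964 / 0.35 = 31.33 m/day.

31 m/day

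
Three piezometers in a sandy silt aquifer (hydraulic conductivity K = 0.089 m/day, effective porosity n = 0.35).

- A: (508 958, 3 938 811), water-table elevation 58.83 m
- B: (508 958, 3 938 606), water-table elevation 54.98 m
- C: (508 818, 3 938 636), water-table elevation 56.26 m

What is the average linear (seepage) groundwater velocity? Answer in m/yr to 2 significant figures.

1.8 m/yr

Taking A as reference: B−A = (0, -205, -3.85); C−A = (-140, -175, -2.57).
Solve a·Δx + b·Δy = Δh: det = 0·(-175) − (-140)·(-205) = -28700.
∂h/∂x = [(-3.85)·(-175) − (-2.57)·(-205)] / -28700 = -0.005118
∂h/∂y = [0·(-2.57) − (-140)·(-3.85)] / -28700 = +0.01878
|∇h| = √(-0.005118² + 0.01878²) = 0.01946
Seepage velocity v = K·i/n = 0.089 × 0.01946 / 0.35 = 0.004948 m/day = 1.807 m/yr.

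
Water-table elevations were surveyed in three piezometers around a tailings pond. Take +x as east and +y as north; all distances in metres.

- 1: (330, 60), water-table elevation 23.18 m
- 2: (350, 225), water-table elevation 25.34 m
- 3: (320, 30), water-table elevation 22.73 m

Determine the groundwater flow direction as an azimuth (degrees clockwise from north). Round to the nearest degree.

217°

Three-point gradient (reference 1): Δ to 2 = (20, 165, +2.16), Δ to 3 = (-10, -30, -0.45).
∂h/∂x = +0.009000, ∂h/∂y = +0.01200 (det = 1050).
Flow direction (−∇h) has components (-0.009000 E, -0.01200 N).
Azimuth = atan2(E, N) = atan2(-0.009000, -0.01200) = 216.9° ≈ 217°.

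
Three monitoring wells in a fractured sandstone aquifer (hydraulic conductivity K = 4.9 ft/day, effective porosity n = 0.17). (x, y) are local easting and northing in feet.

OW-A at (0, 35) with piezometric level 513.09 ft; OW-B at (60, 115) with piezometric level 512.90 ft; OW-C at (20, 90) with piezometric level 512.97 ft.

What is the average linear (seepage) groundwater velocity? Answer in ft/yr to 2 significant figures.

22 ft/yr

Differences from OW-A: to OW-B (Δx, Δy, Δh) = (60, 80, -0.19); to OW-C = (20, 55, -0.12).
Solve a·Δx + b·Δy = Δh: det = 60·55 − 20·80 = 1700.
∂h/∂x = [(-0.19)·55 − (-0.12)·80] / 1700 = -0.0005000
∂h/∂y = [60·(-0.12) − 20·(-0.19)] / 1700 = -0.002000
|∇h| = √(-0.0005000² + -0.002000²) = 0.002062
Seepage velocity v = K·i/n = 4.9 × 0.002062 / 0.17 = 0.05943 ft/day = 21.71 ft/yr.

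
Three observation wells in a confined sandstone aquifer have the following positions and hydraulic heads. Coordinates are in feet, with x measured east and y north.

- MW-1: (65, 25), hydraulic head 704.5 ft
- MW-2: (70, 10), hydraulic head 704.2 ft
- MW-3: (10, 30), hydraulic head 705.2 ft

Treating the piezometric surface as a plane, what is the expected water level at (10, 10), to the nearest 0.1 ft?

With h = a·x + b·y + c and MW-1 as origin, the differences give:
  5·a + (-15)·b = -0.3
  (-55)·a + 5·b = +0.7
Eliminate b (×5 and ×(-15), subtract): -800·a = 9.00 → a = ∂h/∂x = -0.01125
Back-substitute: b = ∂h/∂y = +0.01625.
h(10, 10) = 704.5 + (-0.01125)·(-55) + (+0.01625)·(-15) = 704.5 +0.619 -0.244 = 704.875 ft.

704.9 ft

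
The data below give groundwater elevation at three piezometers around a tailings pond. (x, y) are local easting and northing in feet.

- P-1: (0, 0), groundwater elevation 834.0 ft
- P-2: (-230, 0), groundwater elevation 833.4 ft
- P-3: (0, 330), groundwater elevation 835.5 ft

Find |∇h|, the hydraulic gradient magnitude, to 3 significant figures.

0.00524

∂h/∂x = (833.4 − 834.0) / (-230 − 0) = +0.002609
∂h/∂y = (835.5 − 834.0) / (330 − 0) = +0.004545
|∇h| = √(0.002609² + 0.004545²) = 0.005241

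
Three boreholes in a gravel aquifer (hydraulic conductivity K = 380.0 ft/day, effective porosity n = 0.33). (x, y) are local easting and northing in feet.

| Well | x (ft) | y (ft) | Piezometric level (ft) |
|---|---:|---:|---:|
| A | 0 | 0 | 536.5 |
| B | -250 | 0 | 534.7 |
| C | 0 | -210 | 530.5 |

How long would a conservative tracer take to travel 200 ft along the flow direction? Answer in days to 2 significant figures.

5.9 days

∂h/∂x = (534.7 − 536.5) / (-250 − 0) = +0.007200
∂h/∂y = (530.5 − 536.5) / (-210 − 0) = +0.02857
|∇h| = √(0.007200² + 0.02857²) = 0.02946
Seepage velocity v = K·i/n = 380.0 × 0.02946 / 0.33 = 33.92 ft/day.
t = 200 / 33.92 = 5.896 days.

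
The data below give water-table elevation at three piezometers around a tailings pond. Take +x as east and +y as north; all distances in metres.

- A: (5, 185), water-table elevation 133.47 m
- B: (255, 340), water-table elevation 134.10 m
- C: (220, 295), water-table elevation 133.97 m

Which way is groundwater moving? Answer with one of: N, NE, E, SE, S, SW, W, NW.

SW

Taking A as reference: B−A = (250, 155, +0.63); C−A = (215, 110, +0.50).
Determinant of the coordinate differences = 250·110 − 215·155 = -5825.
∂h/∂x = [(+0.63)·110 − (+0.50)·155] / -5825 = +0.001408
∂h/∂y = [250·(+0.50) − 215·(+0.63)] / -5825 = +0.001794
Flow = −∇h = (-0.001408 east, -0.001794 north), which points southwest.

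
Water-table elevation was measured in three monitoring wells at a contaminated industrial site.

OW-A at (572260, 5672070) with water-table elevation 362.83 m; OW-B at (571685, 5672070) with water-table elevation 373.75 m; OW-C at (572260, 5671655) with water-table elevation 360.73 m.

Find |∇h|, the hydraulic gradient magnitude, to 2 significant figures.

0.020

∂h/∂x = (373.75 − 362.83) / (571685 − 572260) = -0.01899
∂h/∂y = (360.73 − 362.83) / (5671655 − 5672070) = +0.005060
|∇h| = √(-0.01899² + 0.005060²) = 0.01965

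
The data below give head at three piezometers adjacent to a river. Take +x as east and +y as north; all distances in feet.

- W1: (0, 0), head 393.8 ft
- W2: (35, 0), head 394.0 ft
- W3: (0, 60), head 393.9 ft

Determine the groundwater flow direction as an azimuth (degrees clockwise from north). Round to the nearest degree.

∂h/∂x = (394.0 − 393.8) / (35 − 0) = +0.005714
∂h/∂y = (393.9 − 393.8) / (60 − 0) = +0.001667
Flow direction (−∇h) has components (-0.005714 E, -0.001667 N).
Azimuth = atan2(E, N) = atan2(-0.005714, -0.001667) = 253.7° ≈ 254°.

254°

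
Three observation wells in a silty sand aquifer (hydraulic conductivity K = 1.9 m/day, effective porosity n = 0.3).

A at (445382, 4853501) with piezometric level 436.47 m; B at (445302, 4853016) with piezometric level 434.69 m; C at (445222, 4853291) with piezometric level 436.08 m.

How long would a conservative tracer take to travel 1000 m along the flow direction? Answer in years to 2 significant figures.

Differences from A: to B (Δx, Δy, Δh) = (-80, -485, -1.78); to C = (-160, -210, -0.39).
Solve a·Δx + b·Δy = Δh: det = (-80)·(-210) − (-160)·(-485) = -60800.
∂h/∂x = [(-1.78)·(-210) − (-0.39)·(-485)] / -60800 = -0.003037
∂h/∂y = [(-80)·(-0.39) − (-160)·(-1.78)] / -60800 = +0.004171
|∇h| = √(-0.003037² + 0.004171²) = 0.00516
Seepage velocity v = K·i/n = 1.9 × 0.00516 / 0.3 = 0.03268 m/day.
t = 1000 / 0.03268 = 3.06e+04 days = 83.8 years.

84 years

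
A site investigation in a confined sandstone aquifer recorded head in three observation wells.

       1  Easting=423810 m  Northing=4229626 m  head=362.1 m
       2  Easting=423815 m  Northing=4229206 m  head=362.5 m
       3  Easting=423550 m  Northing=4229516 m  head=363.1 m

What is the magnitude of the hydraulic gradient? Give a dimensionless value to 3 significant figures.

0.00357

Differences from 1: to 2 (Δx, Δy, Δh) = (5, -420, +0.4); to 3 = (-260, -110, +1.0).
Solve a·Δx + b·Δy = Δh: det = 5·(-110) − (-260)·(-420) = -109750.
∂h/∂x = [(+0.4)·(-110) − (+1.0)·(-420)] / -109750 = -0.003426
∂h/∂y = [5·(+1.0) − (-260)·(+0.4)] / -109750 = -0.0009932
|∇h| = √(-0.003426² + -0.0009932²) = 0.003567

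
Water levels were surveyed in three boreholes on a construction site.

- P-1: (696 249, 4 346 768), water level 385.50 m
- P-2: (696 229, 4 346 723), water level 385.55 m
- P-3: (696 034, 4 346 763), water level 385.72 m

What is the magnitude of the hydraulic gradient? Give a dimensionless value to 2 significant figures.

With h = a·x + b·y + c and P-1 as origin, the differences give:
  (-20)·a + (-45)·b = +0.05
  (-215)·a + (-5)·b = +0.22
Eliminate b (×(-5) and ×(-45), subtract): -9575·a = 9.650 → a = ∂h/∂x = -0.001008
Back-substitute: b = ∂h/∂y = -0.0006632.
|∇h| = √(-0.001008² + -0.0006632²) = 0.001207

0.0012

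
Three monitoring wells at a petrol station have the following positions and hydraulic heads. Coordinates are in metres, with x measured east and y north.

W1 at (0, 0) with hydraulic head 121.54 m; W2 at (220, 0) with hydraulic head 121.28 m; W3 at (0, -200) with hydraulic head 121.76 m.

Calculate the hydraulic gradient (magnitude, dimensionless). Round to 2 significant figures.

0.0016

∂h/∂x = (121.28 − 121.54) / (220 − 0) = -0.001182
∂h/∂y = (121.76 − 121.54) / (-200 − 0) = -0.001100
|∇h| = √(-0.001182² + -0.001100²) = 0.001615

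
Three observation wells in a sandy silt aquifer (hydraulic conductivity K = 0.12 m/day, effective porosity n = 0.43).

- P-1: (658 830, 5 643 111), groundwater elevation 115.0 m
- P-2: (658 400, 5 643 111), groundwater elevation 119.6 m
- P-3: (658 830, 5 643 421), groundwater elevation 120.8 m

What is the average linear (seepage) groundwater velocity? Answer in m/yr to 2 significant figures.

∂h/∂x = (119.6 − 115.0) / (658400 − 658830) = -0.01070
∂h/∂y = (120.8 − 115.0) / (5643421 − 5643111) = +0.01871
|∇h| = √(-0.01070² + 0.01871²) = 0.02155
Seepage velocity v = K·i/n = 0.12 × 0.02155 / 0.43 = 0.006014 m/day = 2.197 m/yr.

2.2 m/yr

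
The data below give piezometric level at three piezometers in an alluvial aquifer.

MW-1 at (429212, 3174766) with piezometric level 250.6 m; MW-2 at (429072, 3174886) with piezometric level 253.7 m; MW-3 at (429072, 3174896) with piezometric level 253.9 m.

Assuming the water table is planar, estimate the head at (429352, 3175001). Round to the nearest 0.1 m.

254.6 m

With h = a·x + b·y + c and MW-1 as origin, the differences give:
  (-140)·a + 120·b = +3.1
  (-140)·a + 130·b = +3.3
Eliminate b (×130 and ×120, subtract): -1400·a = 7.00 → a = ∂h/∂x = -0.005000
Back-substitute: b = ∂h/∂y = +0.02000.
h(429352, 3175001) = 250.6 + (-0.005000)·(140) + (+0.02000)·(235) = 250.6 -0.700 +4.700 = 254.600 m.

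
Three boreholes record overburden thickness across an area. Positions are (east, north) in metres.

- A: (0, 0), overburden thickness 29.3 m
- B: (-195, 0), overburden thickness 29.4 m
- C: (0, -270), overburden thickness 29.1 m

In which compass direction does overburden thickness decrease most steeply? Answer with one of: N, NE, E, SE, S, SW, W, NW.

∂d/∂x = (29.4 − 29.3) / (-195 − 0) = -0.0005128
∂d/∂y = (29.1 − 29.3) / (-270 − 0) = +0.0007407
Steepest decrease is along −∇f = (+0.0005128 E, -0.0007407 N) → southeast.

SE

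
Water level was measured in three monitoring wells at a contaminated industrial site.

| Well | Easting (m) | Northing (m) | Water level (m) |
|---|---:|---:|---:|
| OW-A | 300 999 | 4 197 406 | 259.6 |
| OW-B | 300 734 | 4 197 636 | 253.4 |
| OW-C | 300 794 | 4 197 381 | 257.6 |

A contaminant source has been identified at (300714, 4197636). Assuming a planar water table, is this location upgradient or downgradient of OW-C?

With h = a·x + b·y + c and OW-A as origin, the differences give:
  (-265)·a + 230·b = -6.2
  (-205)·a + (-25)·b = -2.0
Eliminate b (×(-25) and ×230, subtract): 53775·a = 615.00 → a = ∂h/∂x = +0.01144
Back-substitute: b = ∂h/∂y = -0.01378.
Head at (300714, 4197636) = 259.6 + (+0.01144)·(-285) + (-0.01378)·(230) = 253.17 m.
That is lower than the 257.6 m at OW-C, so the point is downgradient.

downgradient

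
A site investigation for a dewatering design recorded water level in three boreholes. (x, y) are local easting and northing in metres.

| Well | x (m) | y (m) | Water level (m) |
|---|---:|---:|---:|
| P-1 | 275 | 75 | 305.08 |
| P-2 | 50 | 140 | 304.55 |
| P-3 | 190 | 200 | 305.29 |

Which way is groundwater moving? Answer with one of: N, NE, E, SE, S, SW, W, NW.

Differences from P-1: to P-2 (Δx, Δy, Δh) = (-225, 65, -0.53); to P-3 = (-85, 125, +0.21).
Determinant of the coordinate differences = (-225)·125 − (-85)·65 = -22600.
∂h/∂x = [(-0.53)·125 − (+0.21)·65] / -22600 = +0.003535
∂h/∂y = [(-225)·(+0.21) − (-85)·(-0.53)] / -22600 = +0.004084
Flow = −∇h = (-0.003535 east, -0.004084 north), which points southwest.

SW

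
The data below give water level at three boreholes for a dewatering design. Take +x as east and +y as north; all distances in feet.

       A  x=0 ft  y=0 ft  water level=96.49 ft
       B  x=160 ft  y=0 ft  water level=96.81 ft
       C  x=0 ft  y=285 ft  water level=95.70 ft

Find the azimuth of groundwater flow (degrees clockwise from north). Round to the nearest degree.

∂h/∂x = (96.81 − 96.49) / (160 − 0) = +0.002000
∂h/∂y = (95.70 − 96.49) / (285 − 0) = -0.002772
Flow direction (−∇h) has components (-0.002000 E, +0.002772 N).
Azimuth = atan2(E, N) = atan2(-0.002000, +0.002772) = 324.2° ≈ 324°.

324°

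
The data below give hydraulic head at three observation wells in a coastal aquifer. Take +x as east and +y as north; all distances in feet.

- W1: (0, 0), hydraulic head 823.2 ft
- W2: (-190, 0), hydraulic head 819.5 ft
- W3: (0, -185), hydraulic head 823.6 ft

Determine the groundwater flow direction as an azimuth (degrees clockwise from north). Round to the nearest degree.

∂h/∂x = (819.5 − 823.2) / (-190 − 0) = +0.01947
∂h/∂y = (823.6 − 823.2) / (-185 − 0) = -0.002162
Flow direction (−∇h) has components (-0.01947 E, +0.002162 N).
Azimuth = atan2(E, N) = atan2(-0.01947, +0.002162) = 276.3° ≈ 276°.

276°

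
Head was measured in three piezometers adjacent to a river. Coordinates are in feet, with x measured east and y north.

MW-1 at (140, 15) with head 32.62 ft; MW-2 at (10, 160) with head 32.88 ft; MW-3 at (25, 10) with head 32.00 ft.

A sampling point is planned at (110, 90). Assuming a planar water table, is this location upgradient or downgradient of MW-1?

upgradient

Three-point gradient (reference MW-1): Δ to MW-2 = (-130, 145, +0.26), Δ to MW-3 = (-115, -5, -0.62).
∂h/∂x = +0.005114, ∂h/∂y = +0.006378 (det = 17325).
Head at (110, 90) = 32.62 + (+0.005114)·(-30) + (+0.006378)·(75) = 32.94 ft.
That is higher than the 32.62 ft at MW-1, so the point is upgradient.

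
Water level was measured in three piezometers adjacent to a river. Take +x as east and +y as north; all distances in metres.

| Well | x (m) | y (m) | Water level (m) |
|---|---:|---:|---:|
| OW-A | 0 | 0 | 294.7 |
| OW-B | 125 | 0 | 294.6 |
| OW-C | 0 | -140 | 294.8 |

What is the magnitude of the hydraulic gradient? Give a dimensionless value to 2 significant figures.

∂h/∂x = (294.6 − 294.7) / (125 − 0) = -0.0008000
∂h/∂y = (294.8 − 294.7) / (-140 − 0) = -0.0007143
|∇h| = √(-0.0008000² + -0.0007143²) = 0.001072

0.0011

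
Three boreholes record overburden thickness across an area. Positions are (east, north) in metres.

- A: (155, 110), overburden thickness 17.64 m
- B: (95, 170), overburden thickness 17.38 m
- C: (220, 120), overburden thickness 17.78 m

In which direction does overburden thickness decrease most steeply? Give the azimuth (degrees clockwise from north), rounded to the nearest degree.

308°

Differences from A: to B (Δx, Δy, Δh) = (-60, 60, -0.26); to C = (65, 10, +0.14).
Solve a·Δx + b·Δy = Δd: det = (-60)·10 − 65·60 = -4500.
∂d/∂x = [(-0.26)·10 − (+0.14)·60] / -4500 = +0.002444
∂d/∂y = [(-60)·(+0.14) − 65·(-0.26)] / -4500 = -0.001889
Steepest decrease is along −∇f: components (-0.002444 E, +0.001889 N).
Azimuth = atan2(-0.002444, +0.001889) = 307.7° ≈ 308°.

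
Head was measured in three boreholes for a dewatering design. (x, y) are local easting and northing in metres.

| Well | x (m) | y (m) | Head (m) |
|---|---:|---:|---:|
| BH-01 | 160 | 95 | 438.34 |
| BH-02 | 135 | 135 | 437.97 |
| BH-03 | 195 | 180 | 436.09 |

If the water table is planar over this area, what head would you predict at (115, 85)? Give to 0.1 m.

Differences from BH-01: to BH-02 (Δx, Δy, Δh) = (-25, 40, -0.37); to BH-03 = (35, 85, -2.25).
Solve a·Δx + b·Δy = Δh: det = (-25)·85 − 35·40 = -3525.
∂h/∂x = [(-0.37)·85 − (-2.25)·40] / -3525 = -0.01661
∂h/∂y = [(-25)·(-2.25) − 35·(-0.37)] / -3525 = -0.01963
h(115, 85) = 438.34 + (-0.01661)·(-45) + (-0.01963)·(-10) = 438.34 +0.747 +0.196 = 439.284 m.

439.3 m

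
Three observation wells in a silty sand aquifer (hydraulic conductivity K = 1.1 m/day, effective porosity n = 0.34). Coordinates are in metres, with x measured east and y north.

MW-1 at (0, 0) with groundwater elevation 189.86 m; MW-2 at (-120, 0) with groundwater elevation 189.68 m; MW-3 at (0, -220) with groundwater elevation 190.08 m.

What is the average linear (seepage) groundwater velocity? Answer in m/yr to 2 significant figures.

∂h/∂x = (189.68 − 189.86) / (-120 − 0) = +0.001500
∂h/∂y = (190.08 − 189.86) / (-220 − 0) = -0.0010000
|∇h| = √(0.001500² + -0.0010000²) = 0.001803
Seepage velocity v = K·i/n = 1.1 × 0.001803 / 0.34 = 0.005833 m/day = 2.131 m/yr.

2.1 m/yr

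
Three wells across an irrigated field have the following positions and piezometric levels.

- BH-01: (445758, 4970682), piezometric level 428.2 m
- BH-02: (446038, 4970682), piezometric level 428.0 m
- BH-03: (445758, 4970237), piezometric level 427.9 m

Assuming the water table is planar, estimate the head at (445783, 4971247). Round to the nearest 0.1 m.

428.6 m

∂h/∂x = (428.0 − 428.2) / (446038 − 445758) = -0.0007143
∂h/∂y = (427.9 − 428.2) / (4970237 − 4970682) = +0.0006742
h(445783, 4971247) = 428.2 + (-0.0007143)·(25) + (+0.0006742)·(565) = 428.2 -0.018 +0.381 = 428.563 m.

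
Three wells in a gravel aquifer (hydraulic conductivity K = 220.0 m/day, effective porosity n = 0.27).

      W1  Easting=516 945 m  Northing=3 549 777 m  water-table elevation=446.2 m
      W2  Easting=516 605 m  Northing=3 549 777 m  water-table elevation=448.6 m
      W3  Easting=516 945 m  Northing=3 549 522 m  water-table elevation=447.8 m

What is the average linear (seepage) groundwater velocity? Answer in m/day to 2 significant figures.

∂h/∂x = (448.6 − 446.2) / (516605 − 516945) = -0.007059
∂h/∂y = (447.8 − 446.2) / (3549522 − 3549777) = -0.006275
|∇h| = √(-0.007059² + -0.006275²) = 0.009445
Seepage velocity v = K·i/n = 220.0 × 0.009445 / 0.27 = 7.696 m/day.

7.7 m/day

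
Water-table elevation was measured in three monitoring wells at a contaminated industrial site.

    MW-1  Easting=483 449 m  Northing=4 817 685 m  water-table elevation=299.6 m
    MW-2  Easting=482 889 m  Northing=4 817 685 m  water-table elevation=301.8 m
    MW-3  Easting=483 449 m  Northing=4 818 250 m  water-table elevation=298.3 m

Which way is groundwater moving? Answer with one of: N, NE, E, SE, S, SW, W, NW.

NE

∂h/∂x = (301.8 − 299.6) / (482889 − 483449) = -0.003929
∂h/∂y = (298.3 − 299.6) / (4818250 − 4817685) = -0.002301
Flow = −∇h = (+0.003929 east, +0.002301 north), which points northeast.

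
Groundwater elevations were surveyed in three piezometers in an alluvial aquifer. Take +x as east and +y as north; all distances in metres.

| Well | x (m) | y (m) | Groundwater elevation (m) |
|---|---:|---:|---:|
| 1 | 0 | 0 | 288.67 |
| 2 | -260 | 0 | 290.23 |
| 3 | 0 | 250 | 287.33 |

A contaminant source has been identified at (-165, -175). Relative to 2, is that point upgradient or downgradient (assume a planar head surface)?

∂h/∂x = (290.23 − 288.67) / (-260 − 0) = -0.006000
∂h/∂y = (287.33 − 288.67) / (250 − 0) = -0.005360
Head at (-165, -175) = 288.67 + (-0.006000)·(-165) + (-0.005360)·(-175) = 290.60 m.
That is higher than the 290.23 m at 2, so the point is upgradient.

upgradient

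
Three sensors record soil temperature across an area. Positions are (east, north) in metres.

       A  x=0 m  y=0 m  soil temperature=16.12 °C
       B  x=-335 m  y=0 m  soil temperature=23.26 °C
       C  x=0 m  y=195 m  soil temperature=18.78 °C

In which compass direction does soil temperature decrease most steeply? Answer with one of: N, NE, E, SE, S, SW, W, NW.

∂T/∂x = (23.26 − 16.12) / (-335 − 0) = -0.02131
∂T/∂y = (18.78 − 16.12) / (195 − 0) = +0.01364
Steepest decrease is along −∇f = (+0.02131 E, -0.01364 N) → southeast.

SE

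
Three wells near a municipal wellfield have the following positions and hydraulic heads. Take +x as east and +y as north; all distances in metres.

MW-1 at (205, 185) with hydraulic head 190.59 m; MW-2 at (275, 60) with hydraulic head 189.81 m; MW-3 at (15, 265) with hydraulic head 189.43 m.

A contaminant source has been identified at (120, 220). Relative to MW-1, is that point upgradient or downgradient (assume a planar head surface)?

downgradient

With h = a·x + b·y + c and MW-1 as origin, the differences give:
  70·a + (-125)·b = -0.78
  (-190)·a + 80·b = -1.16
Eliminate b (×80 and ×(-125), subtract): -18150·a = -207.400 → a = ∂h/∂x = +0.01143
Back-substitute: b = ∂h/∂y = +0.01264.
Head at (120, 220) = 190.59 + (+0.01143)·(-85) + (+0.01264)·(35) = 190.06 m.
That is lower than the 190.59 m at MW-1, so the point is downgradient.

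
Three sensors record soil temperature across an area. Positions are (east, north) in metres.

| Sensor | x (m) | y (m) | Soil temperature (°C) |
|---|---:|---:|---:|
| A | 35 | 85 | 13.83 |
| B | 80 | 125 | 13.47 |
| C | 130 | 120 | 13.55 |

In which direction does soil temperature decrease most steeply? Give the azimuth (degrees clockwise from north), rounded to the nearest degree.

Taking A as reference: B−A = (45, 40, -0.36); C−A = (95, 35, -0.28).
Solve a·Δx + b·Δy = ΔT: det = 45·35 − 95·40 = -2225.
∂T/∂x = [(-0.36)·35 − (-0.28)·40] / -2225 = +0.0006292
∂T/∂y = [45·(-0.28) − 95·(-0.36)] / -2225 = -0.009708
Steepest decrease is along −∇f: components (-0.0006292 E, +0.009708 N).
Azimuth = atan2(-0.0006292, +0.009708) = 356.3° ≈ 356°.

356°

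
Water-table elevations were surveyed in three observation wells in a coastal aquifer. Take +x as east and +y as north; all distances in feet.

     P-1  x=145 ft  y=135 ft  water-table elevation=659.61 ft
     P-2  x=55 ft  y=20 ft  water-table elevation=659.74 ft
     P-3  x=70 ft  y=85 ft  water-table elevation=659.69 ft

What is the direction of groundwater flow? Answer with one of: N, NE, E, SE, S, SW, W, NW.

NE

Taking P-1 as reference: P-2−P-1 = (-90, -115, +0.13); P-3−P-1 = (-75, -50, +0.08).
Determinant of the coordinate differences = (-90)·(-50) − (-75)·(-115) = -4125.
∂h/∂x = [(+0.13)·(-50) − (+0.08)·(-115)] / -4125 = -0.0006545
∂h/∂y = [(-90)·(+0.08) − (-75)·(+0.13)] / -4125 = -0.0006182
Flow = −∇h = (+0.0006545 east, +0.0006182 north), which points northeast.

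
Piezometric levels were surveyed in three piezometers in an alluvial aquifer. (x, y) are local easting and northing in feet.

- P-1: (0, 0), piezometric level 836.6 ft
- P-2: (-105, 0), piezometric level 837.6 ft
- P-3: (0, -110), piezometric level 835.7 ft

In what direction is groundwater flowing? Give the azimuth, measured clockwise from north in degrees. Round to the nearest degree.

∂h/∂x = (837.6 − 836.6) / (-105 − 0) = -0.009524
∂h/∂y = (835.7 − 836.6) / (-110 − 0) = +0.008182
Flow direction (−∇h) has components (+0.009524 E, -0.008182 N).
Azimuth = atan2(E, N) = atan2(+0.009524, -0.008182) = 130.7° ≈ 131°.

131°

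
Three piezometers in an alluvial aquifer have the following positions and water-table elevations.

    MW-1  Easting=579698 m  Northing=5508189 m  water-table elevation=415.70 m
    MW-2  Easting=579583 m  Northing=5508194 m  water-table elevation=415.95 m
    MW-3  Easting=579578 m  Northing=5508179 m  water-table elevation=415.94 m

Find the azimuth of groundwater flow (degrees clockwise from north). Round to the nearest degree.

Taking MW-1 as reference: MW-2−MW-1 = (-115, 5, +0.25); MW-3−MW-1 = (-120, -10, +0.24).
Determinant of the coordinate differences = (-115)·(-10) − (-120)·5 = 1750.
∂h/∂x = [(+0.25)·(-10) − (+0.24)·5] / 1750 = -0.002114
∂h/∂y = [(-115)·(+0.24) − (-120)·(+0.25)] / 1750 = +0.001371
Flow direction (−∇h) has components (+0.002114 E, -0.001371 N).
Azimuth = atan2(E, N) = atan2(+0.002114, -0.001371) = 123.0° ≈ 123°.

123°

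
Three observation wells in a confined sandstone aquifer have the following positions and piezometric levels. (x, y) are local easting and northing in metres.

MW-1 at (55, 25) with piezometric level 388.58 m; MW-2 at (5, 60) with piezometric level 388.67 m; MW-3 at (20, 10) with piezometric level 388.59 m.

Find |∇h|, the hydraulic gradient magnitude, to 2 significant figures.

Taking MW-1 as reference: MW-2−MW-1 = (-50, 35, +0.09); MW-3−MW-1 = (-35, -15, +0.01).
Solve a·Δx + b·Δy = Δh: det = (-50)·(-15) − (-35)·35 = 1975.
∂h/∂x = [(+0.09)·(-15) − (+0.01)·35] / 1975 = -0.0008608
∂h/∂y = [(-50)·(+0.01) − (-35)·(+0.09)] / 1975 = +0.001342
|∇h| = √(-0.0008608² + 0.001342²) = 0.001594

0.0016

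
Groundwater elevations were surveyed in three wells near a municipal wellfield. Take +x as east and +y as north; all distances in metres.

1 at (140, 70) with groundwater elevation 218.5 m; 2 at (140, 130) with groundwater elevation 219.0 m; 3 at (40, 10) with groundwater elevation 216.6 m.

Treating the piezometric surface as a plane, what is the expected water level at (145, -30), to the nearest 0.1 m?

217.7 m

Taking 1 as reference: 2−1 = (0, 60, +0.5); 3−1 = (-100, -60, -1.9).
Solve a·Δx + b·Δy = Δh: det = 0·(-60) − (-100)·60 = 6000.
∂h/∂x = [(+0.5)·(-60) − (-1.9)·60] / 6000 = +0.01400
∂h/∂y = [0·(-1.9) − (-100)·(+0.5)] / 6000 = +0.008333
h(145, -30) = 218.5 + (+0.01400)·(5) + (+0.008333)·(-100) = 218.5 +0.070 -0.833 = 217.737 m.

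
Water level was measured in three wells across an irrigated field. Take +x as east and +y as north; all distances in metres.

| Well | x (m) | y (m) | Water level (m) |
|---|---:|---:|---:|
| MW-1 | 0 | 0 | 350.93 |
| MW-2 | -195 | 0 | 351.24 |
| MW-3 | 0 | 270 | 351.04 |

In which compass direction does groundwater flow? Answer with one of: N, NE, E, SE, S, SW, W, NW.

∂h/∂x = (351.24 − 350.93) / (-195 − 0) = -0.001590
∂h/∂y = (351.04 − 350.93) / (270 − 0) = +0.0004074
Flow = −∇h = (+0.001590 east, -0.0004074 north), which points east.

E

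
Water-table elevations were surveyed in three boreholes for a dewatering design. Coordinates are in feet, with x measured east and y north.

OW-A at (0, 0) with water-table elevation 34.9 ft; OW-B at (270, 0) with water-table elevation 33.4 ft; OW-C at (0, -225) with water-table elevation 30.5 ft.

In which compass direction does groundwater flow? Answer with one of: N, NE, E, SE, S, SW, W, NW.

∂h/∂x = (33.4 − 34.9) / (270 − 0) = -0.005556
∂h/∂y = (30.5 − 34.9) / (-225 − 0) = +0.01956
Flow = −∇h = (+0.005556 east, -0.01956 north), which points south.

S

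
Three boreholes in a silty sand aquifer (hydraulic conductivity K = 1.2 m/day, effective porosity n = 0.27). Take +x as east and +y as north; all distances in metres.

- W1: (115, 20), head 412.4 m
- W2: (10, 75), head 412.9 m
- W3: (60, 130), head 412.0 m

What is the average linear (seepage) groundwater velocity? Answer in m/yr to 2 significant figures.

Taking W1 as reference: W2−W1 = (-105, 55, +0.5); W3−W1 = (-55, 110, -0.4).
Determinant of the coordinate differences = (-105)·110 − (-55)·55 = -8525.
∂h/∂x = [(+0.5)·110 − (-0.4)·55] / -8525 = -0.009032
∂h/∂y = [(-105)·(-0.4) − (-55)·(+0.5)] / -8525 = -0.008152
|∇h| = √(-0.009032² + -0.008152²) = 0.01217
Seepage velocity v = K·i/n = 1.2 × 0.01217 / 0.27 = 0.05409 m/day = 19.76 m/yr.

20 m/yr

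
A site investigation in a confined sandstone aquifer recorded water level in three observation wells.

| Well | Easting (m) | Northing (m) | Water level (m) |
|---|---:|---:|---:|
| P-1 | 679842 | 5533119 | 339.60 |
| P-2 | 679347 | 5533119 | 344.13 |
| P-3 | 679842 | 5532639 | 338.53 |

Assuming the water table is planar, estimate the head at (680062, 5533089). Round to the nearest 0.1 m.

∂h/∂x = (344.13 − 339.60) / (679347 − 679842) = -0.009152
∂h/∂y = (338.53 − 339.60) / (5532639 − 5533119) = +0.002229
h(680062, 5533089) = 339.60 + (-0.009152)·(220) + (+0.002229)·(-30) = 339.60 -2.013 -0.067 = 337.520 m.

337.5 m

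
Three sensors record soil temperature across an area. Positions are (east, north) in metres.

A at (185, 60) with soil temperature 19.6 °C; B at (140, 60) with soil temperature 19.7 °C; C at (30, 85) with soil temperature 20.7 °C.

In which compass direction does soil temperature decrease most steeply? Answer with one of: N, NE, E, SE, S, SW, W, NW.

S

With T = a·x + b·y + c and A as origin, the differences give:
  (-45)·a + 0·b = +0.1
  (-155)·a + 25·b = +1.1
Eliminate b (×25 and ×0, subtract): -1125·a = 2.50 → a = ∂T/∂x = -0.002222
Back-substitute: b = ∂T/∂y = +0.03022.
Steepest decrease is along −∇f = (+0.002222 E, -0.03022 N) → south.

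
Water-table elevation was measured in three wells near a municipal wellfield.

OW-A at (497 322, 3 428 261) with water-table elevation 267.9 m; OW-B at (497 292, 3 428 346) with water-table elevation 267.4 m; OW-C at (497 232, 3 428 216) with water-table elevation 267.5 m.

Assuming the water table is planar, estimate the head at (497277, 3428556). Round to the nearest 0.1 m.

Differences from OW-A: to OW-B (Δx, Δy, Δh) = (-30, 85, -0.5); to OW-C = (-90, -45, -0.4).
Determinant of the coordinate differences = (-30)·(-45) − (-90)·85 = 9000.
∂h/∂x = [(-0.5)·(-45) − (-0.4)·85] / 9000 = +0.006278
∂h/∂y = [(-30)·(-0.4) − (-90)·(-0.5)] / 9000 = -0.003667
h(497277, 3428556) = 267.9 + (+0.006278)·(-45) + (-0.003667)·(295) = 267.9 -0.282 -1.082 = 266.536 m.

266.5 m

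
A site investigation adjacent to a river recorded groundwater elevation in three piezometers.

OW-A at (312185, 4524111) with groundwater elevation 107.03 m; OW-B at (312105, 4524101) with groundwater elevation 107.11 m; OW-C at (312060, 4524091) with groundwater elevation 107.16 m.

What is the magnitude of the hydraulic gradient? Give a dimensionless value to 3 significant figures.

0.00143

Taking OW-A as reference: OW-B−OW-A = (-80, -10, +0.08); OW-C−OW-A = (-125, -20, +0.13).
Solve a·Δx + b·Δy = Δh: det = (-80)·(-20) − (-125)·(-10) = 350.
∂h/∂x = [(+0.08)·(-20) − (+0.13)·(-10)] / 350 = -0.0008571
∂h/∂y = [(-80)·(+0.13) − (-125)·(+0.08)] / 350 = -0.001143
|∇h| = √(-0.0008571² + -0.001143²) = 0.001429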